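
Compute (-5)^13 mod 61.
By repeated squaring mod 61: (-5)^{1}≡56, (-5)^{2}≡25, (-5)^{4}≡15, (-5)^{8}≡42. Then (-5)^{13} = (-5)^{8+4+1} ≡ 42 × 15 × 56 ≡ 22 mod 61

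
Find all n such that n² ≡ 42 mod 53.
The square roots of 42 mod 53 are 28 and 25. Verify: 28² = 784 ≡ 42 mod 53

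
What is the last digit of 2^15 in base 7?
Using Fermat: 2^{6} ≡ 1 (mod 7). 15 ≡ 3 (mod 6). So 2^{15} ≡ 2^{3} ≡ 1 (mod 7)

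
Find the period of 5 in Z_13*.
Powers of 5 mod 13: 5^1≡5, 5^2≡12, 5^3≡8, 5^4≡1. Order = 4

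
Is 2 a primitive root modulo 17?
2^{8} ≡ 1 mod 17 and 8 < 16, so ord_17(2) = 8 ≠ 16 and 2 is not a primitive root.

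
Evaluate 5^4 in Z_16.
5^{4} = 625 ≡ 1 (mod 16)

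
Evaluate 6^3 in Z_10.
6^{3} = 216 ≡ 6 (mod 10)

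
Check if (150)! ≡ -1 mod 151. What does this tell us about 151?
(150)! mod 151 = 150. Since this equals -1 mod 151, Wilson confirms 151 is prime.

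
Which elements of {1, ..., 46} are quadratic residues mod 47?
QRs mod 47: {1, 2, 3, 4, 6, 7, 8, 9, 12, 14, 16, 17, 18, 21, 24, 25, 27, 28, 32, 34, 36, 37, 42}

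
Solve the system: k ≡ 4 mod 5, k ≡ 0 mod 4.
M = 5 × 4 = 20. M₁ = 4, y₁ ≡ 4 mod 5. M₂ = 5, y₂ ≡ 1 mod 4. k = 4×4×4 + 0×5×1 ≡ 4 mod 20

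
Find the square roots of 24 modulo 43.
The square roots of 24 mod 43 are 14 and 29. Verify: 14² = 196 ≡ 24 (mod 43)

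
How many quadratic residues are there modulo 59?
For prime 59, there are (p-1)/2 = (59-1)/2 = 29 quadratic residues (excluding 0).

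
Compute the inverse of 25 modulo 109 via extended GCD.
Extended GCD: 25(48) + 109(-11) = 1. So 25^(-1) ≡ 48 mod 109. Verify: 25 × 48 = 1200 ≡ 1 mod 109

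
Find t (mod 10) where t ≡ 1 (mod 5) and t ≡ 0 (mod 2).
M = 5 × 2 = 10. M₁ = 2, y₁ ≡ 3 (mod 5). M₂ = 5, y₂ ≡ 1 (mod 2). t = 1×2×3 + 0×5×1 ≡ 6 (mod 10)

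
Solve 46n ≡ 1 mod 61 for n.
Since 61 is prime, by Fermat 46^(-1) ≡ 46^{59} ≡ 4 mod 61. Verify: 46 × 4 = 184 ≡ 1 mod 61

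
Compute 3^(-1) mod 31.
Since 31 is prime, by Fermat 3^(-1) ≡ 3^{29} ≡ 21 mod 31. Verify: 3 × 21 = 63 ≡ 1 mod 31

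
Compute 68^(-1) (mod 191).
Since 191 is prime, by Fermat 68^(-1) ≡ 68^{189} ≡ 59 (mod 191). Verify: 68 × 59 = 4012 ≡ 1 (mod 191)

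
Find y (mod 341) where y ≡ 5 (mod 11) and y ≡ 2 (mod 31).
M = 11 × 31 = 341. M₁ = 31, y₁ ≡ 5 (mod 11). M₂ = 11, y₂ ≡ 17 (mod 31). y = 5×31×5 + 2×11×17 ≡ 126 (mod 341)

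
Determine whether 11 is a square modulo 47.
By Euler's criterion: 11^{23} ≡ 46 mod 47. Since this equals -1 (≡ 46), 11 is not a QR.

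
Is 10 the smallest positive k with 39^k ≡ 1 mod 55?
Powers of 39 mod 55: 39^1≡39, 39^2≡36, 39^3≡29, 39^4≡31, 39^5≡54, 39^6≡16, 39^7≡19, 39^8≡26, 39^9≡24, 39^10≡1. First k with 39^k≡1 is k=10. Yes, ord_55(39) = 10.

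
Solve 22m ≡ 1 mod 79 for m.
Since 79 is prime, by Fermat 22^(-1) ≡ 22^{77} ≡ 18 mod 79. Verify: 22 × 18 = 396 ≡ 1 mod 79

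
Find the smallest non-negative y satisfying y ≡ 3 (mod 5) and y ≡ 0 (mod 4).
M = 5 × 4 = 20. M₁ = 4, y₁ ≡ 4 (mod 5). M₂ = 5, y₂ ≡ 1 (mod 4). y = 3×4×4 + 0×5×1 ≡ 8 (mod 20)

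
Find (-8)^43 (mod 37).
Using Fermat: (-8)^{36} ≡ 1 (mod 37). 43 ≡ 7 (mod 36). So (-8)^{43} ≡ (-8)^{7} ≡ 8 (mod 37)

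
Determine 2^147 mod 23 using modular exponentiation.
Using Fermat: 2^{22} ≡ 1 (mod 23). 147 ≡ 15 (mod 22). So 2^{147} ≡ 2^{15} ≡ 16 (mod 23)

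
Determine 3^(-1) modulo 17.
Since 17 is prime, by Fermat 3^(-1) ≡ 3^{15} ≡ 6 mod 17. Verify: 3 × 6 = 18 ≡ 1 mod 17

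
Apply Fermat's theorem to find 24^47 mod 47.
By Fermat: 24^{46} ≡ 1 mod 47. So 24^{47} = 24^{46} · 24^{1} ≡ 24^{1} ≡ 24 mod 47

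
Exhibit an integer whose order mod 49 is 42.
3 has order 42 mod 49 since 3^{42} ≡ 1 (mod 49) and no smaller power works.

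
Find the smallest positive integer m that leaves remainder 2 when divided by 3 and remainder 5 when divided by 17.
M = 3 × 17 = 51. M₁ = 17, y₁ ≡ 2 mod 3. M₂ = 3, y₂ ≡ 6 mod 17. m = 2×17×2 + 5×3×6 ≡ 5 mod 51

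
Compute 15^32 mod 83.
By repeated squaring mod 83: 15^{1}≡15, 15^{2}≡59, 15^{4}≡78, 15^{8}≡25, 15^{16}≡44, 15^{32}≡27. So 15^{32} ≡ 27 mod 83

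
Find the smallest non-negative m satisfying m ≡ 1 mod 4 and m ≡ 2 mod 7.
M = 4 × 7 = 28. M₁ = 7, y₁ ≡ 3 mod 4. M₂ = 4, y₂ ≡ 2 mod 7. m = 1×7×3 + 2×4×2 ≡ 9 mod 28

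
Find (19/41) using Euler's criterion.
(19/41) = 19^{20} mod 41 = -1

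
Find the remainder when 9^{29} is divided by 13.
By Fermat: 9^{12} ≡ 1 mod 13. 29 = 2×12 + 5. So 9^{29} ≡ 9^{5} ≡ 3 mod 13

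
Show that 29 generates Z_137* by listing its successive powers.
29^1, 29^2, ..., 29^{136} mod 137: [29, 19, 3, 87, 57, 9, 124, 34, 27, 98, 102, 81, 20, 32, 106, 60, 96, 44, 43, 14, 132, 129, 42, 122, 113, 126, 92, 65, 104, 2, 58, 38, 6, 37, 114, 18, 111, 68, 54, 59, 67, 25, 40, 64, 75, 120, 55, 88, 86, 28, 127, 121, 84, 107, 89, 115, 47, 130, 71, 4, 116, 76, 12, 74, 91, 36, 85, 136, 108, 118, 134, 50, 80, 128, 13, 103, 110, 39, 35, 56, 117, 105, 31, 77, 41, 93, 94, 123, 5, 8, 95, 15, 24, 11, 45, 72, 33, 135, 79, 99, 131, 100, 23, 119, 26, 69, 83, 78, 70, 112, 97, 73, 62, 17, 82, 49, 51, 109, 10, 16, 53, 30, 48, 22, 90, 7, 66, 133, 21, 61, 125, 63, 46, 101, 52, 1]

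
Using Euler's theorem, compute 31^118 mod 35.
By Euler: 31^{24} ≡ 1 (mod 35) since gcd(31, 35) = 1. 118 = 4×24 + 22. So 31^{118} ≡ 31^{22} ≡ 11 (mod 35)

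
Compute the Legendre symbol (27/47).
(27/47) = 27^{23} mod 47 = 1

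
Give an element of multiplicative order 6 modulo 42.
5 has order 6 mod 42 since 5^{6} ≡ 1 mod 42 and no smaller power works.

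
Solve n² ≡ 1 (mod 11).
The square roots of 1 mod 11 are 1 and 10. Verify: 1² = 1 ≡ 1 (mod 11)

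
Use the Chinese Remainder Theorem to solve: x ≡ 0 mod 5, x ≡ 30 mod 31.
M = 5 × 31 = 155. M₁ = 31, y₁ ≡ 1 mod 5. M₂ = 5, y₂ ≡ 25 mod 31. x = 0×31×1 + 30×5×25 ≡ 30 mod 155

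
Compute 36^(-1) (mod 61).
Since 61 is prime, by Fermat 36^(-1) ≡ 36^{59} ≡ 39 (mod 61). Verify: 36 × 39 = 1404 ≡ 1 (mod 61)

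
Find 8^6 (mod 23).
By repeated squaring (mod 23): 8^{1}≡8, 8^{2}≡18, 8^{4}≡2. Then 8^{6} = 8^{4+2} ≡ 2 × 18 ≡ 13 (mod 23)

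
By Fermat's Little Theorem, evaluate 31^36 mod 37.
By Fermat's Little Theorem, 31^{36} ≡ 1 (mod 37) since 37 is prime and gcd(31, 37) = 1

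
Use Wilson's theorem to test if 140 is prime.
(139)! mod 140 = 0. Since 0 ≢ -1 mod 140, 140 is not prime.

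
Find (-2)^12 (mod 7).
Using Fermat: (-2)^{6} ≡ 1 (mod 7). 12 ≡ 0 (mod 6). So (-2)^{12} ≡ (-2)^{0} ≡ 1 (mod 7)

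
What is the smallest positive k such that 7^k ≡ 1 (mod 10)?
Powers of 7 mod 10: 7^1≡7, 7^2≡9, 7^3≡3, 7^4≡1. Order = 4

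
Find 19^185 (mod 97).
Using Fermat: 19^{96} ≡ 1 (mod 97). 185 ≡ 89 (mod 96). So 19^{185} ≡ 19^{89} ≡ 30 (mod 97)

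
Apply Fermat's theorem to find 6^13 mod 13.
By Fermat: 6^{12} ≡ 1 mod 13. So 6^{13} = 6^{12} · 6^{1} ≡ 6^{1} ≡ 6 mod 13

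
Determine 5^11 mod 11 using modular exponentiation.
Using Fermat: 5^{10} ≡ 1 (mod 11). 11 ≡ 1 (mod 10). So 5^{11} ≡ 5^{1} ≡ 5 (mod 11)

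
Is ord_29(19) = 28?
Powers of 19 mod 29: 19^1≡19, 19^2≡13, 19^3≡15, 19^4≡24, 19^5≡21, 19^6≡22, 19^7≡12, 19^8≡25, 19^9≡11, 19^10≡6, 19^11≡27, 19^12≡20, 19^13≡3, 19^14≡28, 19^15≡10, 19^16≡16, 19^17≡14, 19^18≡5, 19^19≡8, 19^20≡7, 19^21≡17, 19^22≡4, 19^23≡18, 19^24≡23, 19^25≡2, 19^26≡9, 19^27≡26, 19^28≡1. First k with 19^k≡1 is k=28. Yes, ord_29(19) = 28.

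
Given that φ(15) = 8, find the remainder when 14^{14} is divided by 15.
By Euler: 14^{8} ≡ 1 mod 15 since gcd(14, 15) = 1. 14 = 1×8 + 6. So 14^{14} ≡ 14^{6} ≡ 1 mod 15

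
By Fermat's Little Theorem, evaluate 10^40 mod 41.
By Fermat's Little Theorem, 10^{40} ≡ 1 (mod 41) since 41 is prime and gcd(10, 41) = 1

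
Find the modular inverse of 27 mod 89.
Since 89 is prime, by Fermat 27^(-1) ≡ 27^{87} ≡ 33 mod 89. Verify: 27 × 33 = 891 ≡ 1 mod 89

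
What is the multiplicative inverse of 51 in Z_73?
Since 73 is prime, by Fermat 51^(-1) ≡ 51^{71} ≡ 63 (mod 73). Verify: 51 × 63 = 3213 ≡ 1 (mod 73)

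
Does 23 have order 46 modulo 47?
ord_47(23) divides 46. For each prime q|46: 23^{23}≡46, 23^{2}≡12, none ≡ 1. So 23 has order 46 and is a primitive root mod 47.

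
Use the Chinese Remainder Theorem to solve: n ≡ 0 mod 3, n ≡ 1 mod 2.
M = 3 × 2 = 6. M₁ = 2, y₁ ≡ 2 mod 3. M₂ = 3, y₂ ≡ 1 mod 2. n = 0×2×2 + 1×3×1 ≡ 3 mod 6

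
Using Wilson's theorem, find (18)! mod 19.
By Wilson's theorem, (18)! ≡ -1 ≡ 18 (mod 19)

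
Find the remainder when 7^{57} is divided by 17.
By Fermat: 7^{16} ≡ 1 (mod 17). 57 = 3×16 + 9. So 7^{57} ≡ 7^{9} ≡ 10 (mod 17)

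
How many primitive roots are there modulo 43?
There are φ(43-1) = φ(42) = 12 primitive roots modulo 43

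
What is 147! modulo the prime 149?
(148)! = (147)! × (148) ≡ -1 (mod 149). So (147)! ≡ -1 × (148)^(-1) ≡ (-1)×(-1) = 1 (mod 149)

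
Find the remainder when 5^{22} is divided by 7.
By Fermat: 5^{6} ≡ 1 (mod 7). 22 = 3×6 + 4. So 5^{22} ≡ 5^{4} ≡ 2 (mod 7)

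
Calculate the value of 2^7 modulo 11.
By repeated squaring mod 11: 2^{1}≡2, 2^{2}≡4, 2^{4}≡5. Then 2^{7} = 2^{4+2+1} ≡ 5 × 4 × 2 ≡ 7 mod 11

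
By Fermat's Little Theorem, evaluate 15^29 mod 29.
By Fermat: 15^{28} ≡ 1 mod 29. So 15^{29} = 15^{28} · 15^{1} ≡ 15^{1} ≡ 15 mod 29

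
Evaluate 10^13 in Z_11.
Using Fermat: 10^{10} ≡ 1 (mod 11). 13 ≡ 3 (mod 10). So 10^{13} ≡ 10^{3} ≡ 10 (mod 11)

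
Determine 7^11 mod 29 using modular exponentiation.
By repeated squaring mod 29: 7^{1}≡7, 7^{2}≡20, 7^{4}≡23, 7^{8}≡7. Then 7^{11} = 7^{8+2+1} ≡ 7 × 20 × 7 ≡ 23 mod 29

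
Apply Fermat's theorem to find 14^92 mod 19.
By Fermat: 14^{18} ≡ 1 mod 19. 92 = 5×18 + 2. So 14^{92} ≡ 14^{2} ≡ 6 mod 19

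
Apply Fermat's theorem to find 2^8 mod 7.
By Fermat: 2^{6} ≡ 1 mod 7. So 2^{8} = 2^{6} · 2^{2} ≡ 2^{2} ≡ 4 mod 7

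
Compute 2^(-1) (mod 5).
Since 5 is prime, by Fermat 2^(-1) ≡ 2^{3} ≡ 3 (mod 5). Verify: 2 × 3 = 6 ≡ 1 (mod 5)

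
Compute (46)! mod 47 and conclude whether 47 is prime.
(46)! mod 47 = 46. Since 46 ≡ -1 mod 47, 47 is prime.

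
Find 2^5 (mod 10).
By repeated squaring (mod 10): 2^{1}≡2, 2^{2}≡4, 2^{4}≡6. Then 2^{5} = 2^{4+1} ≡ 6 × 2 ≡ 2 (mod 10)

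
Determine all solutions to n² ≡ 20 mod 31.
The square roots of 20 mod 31 are 19 and 12. Verify: 19² = 361 ≡ 20 mod 31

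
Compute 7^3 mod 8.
7^{3} = 343 ≡ 7 mod 8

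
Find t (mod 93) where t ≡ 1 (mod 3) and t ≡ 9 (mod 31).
M = 3 × 31 = 93. M₁ = 31, y₁ ≡ 1 (mod 3). M₂ = 3, y₂ ≡ 21 (mod 31). t = 1×31×1 + 9×3×21 ≡ 40 (mod 93)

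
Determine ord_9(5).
Powers of 5 mod 9: 5^1≡5, 5^2≡7, 5^3≡8, 5^4≡4, 5^5≡2, 5^6≡1. So the order of 5 is 6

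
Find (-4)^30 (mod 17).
Using Fermat: (-4)^{16} ≡ 1 (mod 17). 30 ≡ 14 (mod 16). So (-4)^{30} ≡ (-4)^{14} ≡ 16 (mod 17)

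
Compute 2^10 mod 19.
By repeated squaring mod 19: 2^{1}≡2, 2^{2}≡4, 2^{4}≡16, 2^{8}≡9. Then 2^{10} = 2^{8+2} ≡ 9 × 4 ≡ 17 mod 19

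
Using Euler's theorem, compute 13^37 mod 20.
By Euler: 13^{8} ≡ 1 mod 20 since gcd(13, 20) = 1. 37 = 4×8 + 5. So 13^{37} ≡ 13^{5} ≡ 13 mod 20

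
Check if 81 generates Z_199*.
81^{99} ≡ 1 (mod 199) and 99 < 198, so ord_199(81) = 99 ≠ 198 and 81 is not a primitive root.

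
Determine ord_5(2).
Powers of 2 mod 5: 2^1≡2, 2^2≡4, 2^3≡3, 2^4≡1. Order = 4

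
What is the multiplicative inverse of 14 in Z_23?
Since 23 is prime, by Fermat 14^(-1) ≡ 14^{21} ≡ 5 mod 23. Verify: 14 × 5 = 70 ≡ 1 mod 23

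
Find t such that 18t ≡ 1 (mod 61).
Since 61 is prime, by Fermat 18^(-1) ≡ 18^{59} ≡ 17 (mod 61). Verify: 18 × 17 = 306 ≡ 1 (mod 61)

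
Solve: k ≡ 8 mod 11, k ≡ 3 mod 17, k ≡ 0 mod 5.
M = 11 × 17 × 5 = 935. M₁ = 85, y₁ ≡ 7 mod 11. M₂ = 55, y₂ ≡ 13 mod 17. M₃ = 187, y₃ ≡ 3 mod 5. k = 8×85×7 + 3×55×13 + 0×187×3 ≡ 360 mod 935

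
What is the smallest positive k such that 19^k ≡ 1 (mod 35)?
Powers of 19 mod 35: 19^1≡19, 19^2≡11, 19^3≡34, 19^4≡16, 19^5≡24, 19^6≡1. So the order of 19 is 6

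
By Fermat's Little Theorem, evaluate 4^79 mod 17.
By Fermat: 4^{16} ≡ 1 mod 17. 79 = 4×16 + 15. So 4^{79} ≡ 4^{15} ≡ 13 mod 17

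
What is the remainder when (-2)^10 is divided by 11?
Using Fermat: (-2)^{10} ≡ 1 (mod 11). 10 ≡ 0 (mod 10). So (-2)^{10} ≡ (-2)^{0} ≡ 1 (mod 11)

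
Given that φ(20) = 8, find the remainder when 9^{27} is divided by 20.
By Euler: 9^{8} ≡ 1 (mod 20) since gcd(9, 20) = 1. 27 = 3×8 + 3. So 9^{27} ≡ 9^{3} ≡ 9 (mod 20)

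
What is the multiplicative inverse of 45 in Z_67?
Since 67 is prime, by Fermat 45^(-1) ≡ 45^{65} ≡ 3 mod 67. Verify: 45 × 3 = 135 ≡ 1 mod 67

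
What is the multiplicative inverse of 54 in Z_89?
Since 89 is prime, by Fermat 54^(-1) ≡ 54^{87} ≡ 61 mod 89. Verify: 54 × 61 = 3294 ≡ 1 mod 89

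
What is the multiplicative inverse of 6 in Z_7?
Since 7 is prime, by Fermat 6^(-1) ≡ 6^{5} ≡ 6 mod 7. Verify: 6 × 6 = 36 ≡ 1 mod 7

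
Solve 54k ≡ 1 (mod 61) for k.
Since 61 is prime, by Fermat 54^(-1) ≡ 54^{59} ≡ 26 (mod 61). Verify: 54 × 26 = 1404 ≡ 1 (mod 61)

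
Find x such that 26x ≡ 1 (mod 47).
Since 47 is prime, by Fermat 26^(-1) ≡ 26^{45} ≡ 38 (mod 47). Verify: 26 × 38 = 988 ≡ 1 (mod 47)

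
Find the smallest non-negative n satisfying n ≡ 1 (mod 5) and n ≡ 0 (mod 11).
M = 5 × 11 = 55. M₁ = 11, y₁ ≡ 1 (mod 5). M₂ = 5, y₂ ≡ 9 (mod 11). n = 1×11×1 + 0×5×9 ≡ 11 (mod 55)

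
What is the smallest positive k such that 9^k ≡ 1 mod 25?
Powers of 9 mod 25: 9^1≡9, 9^2≡6, 9^3≡4, 9^4≡11, 9^5≡24, 9^6≡16, 9^7≡19, 9^8≡21, 9^9≡14, 9^10≡1. ord_25(9) = 10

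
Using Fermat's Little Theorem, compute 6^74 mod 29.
By Fermat: 6^{28} ≡ 1 (mod 29). 74 = 2×28 + 18. So 6^{74} ≡ 6^{18} ≡ 20 (mod 29)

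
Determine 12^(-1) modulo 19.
Since 19 is prime, by Fermat 12^(-1) ≡ 12^{17} ≡ 8 mod 19. Verify: 12 × 8 = 96 ≡ 1 mod 19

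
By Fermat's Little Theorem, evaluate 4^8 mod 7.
By Fermat: 4^{6} ≡ 1 (mod 7). So 4^{8} = 4^{6} · 4^{2} ≡ 4^{2} ≡ 2 (mod 7)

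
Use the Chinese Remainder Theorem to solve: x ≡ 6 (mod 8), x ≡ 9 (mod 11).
M = 8 × 11 = 88. M₁ = 11, y₁ ≡ 3 (mod 8). M₂ = 8, y₂ ≡ 7 (mod 11). x = 6×11×3 + 9×8×7 ≡ 86 (mod 88)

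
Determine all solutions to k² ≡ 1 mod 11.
The square roots of 1 mod 11 are 1 and 10. Verify: 1² = 1 ≡ 1 mod 11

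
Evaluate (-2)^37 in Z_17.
Using Fermat: (-2)^{16} ≡ 1 (mod 17). 37 ≡ 5 (mod 16). So (-2)^{37} ≡ (-2)^{5} ≡ 2 (mod 17)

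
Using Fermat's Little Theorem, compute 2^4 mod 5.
By Fermat's Little Theorem, 2^{4} ≡ 1 mod 5 since 5 is prime and gcd(2, 5) = 1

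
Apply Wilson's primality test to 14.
(13)! mod 14 = 0. Since 0 ≢ -1 (mod 14), 14 is not prime.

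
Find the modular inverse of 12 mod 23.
Since 23 is prime, by Fermat 12^(-1) ≡ 12^{21} ≡ 2 (mod 23). Verify: 12 × 2 = 24 ≡ 1 (mod 23)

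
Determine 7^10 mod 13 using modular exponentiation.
By repeated squaring (mod 13): 7^{1}≡7, 7^{2}≡10, 7^{4}≡9, 7^{8}≡3. Then 7^{10} = 7^{8+2} ≡ 3 × 10 ≡ 4 (mod 13)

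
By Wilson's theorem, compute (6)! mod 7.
By Wilson's theorem, (6)! ≡ -1 ≡ 6 mod 7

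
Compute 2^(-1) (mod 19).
Since 19 is prime, by Fermat 2^(-1) ≡ 2^{17} ≡ 10 (mod 19). Verify: 2 × 10 = 20 ≡ 1 (mod 19)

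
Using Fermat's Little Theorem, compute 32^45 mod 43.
By Fermat: 32^{42} ≡ 1 mod 43. So 32^{45} = 32^{42} · 32^{3} ≡ 32^{3} ≡ 2 mod 43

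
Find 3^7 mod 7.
Using Fermat: 3^{6} ≡ 1 mod 7. 7 ≡ 1 mod 6. So 3^{7} ≡ 3^{1} ≡ 3 mod 7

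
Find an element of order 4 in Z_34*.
13 has order 4 mod 34 since 13^{4} ≡ 1 mod 34 and no smaller power works.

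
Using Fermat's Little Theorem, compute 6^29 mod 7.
By Fermat: 6^{6} ≡ 1 mod 7. 29 = 4×6 + 5. So 6^{29} ≡ 6^{5} ≡ 6 mod 7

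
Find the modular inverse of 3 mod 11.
Since 11 is prime, by Fermat 3^(-1) ≡ 3^{9} ≡ 4 mod 11. Verify: 3 × 4 = 12 ≡ 1 mod 11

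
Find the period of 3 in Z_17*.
Powers of 3 mod 17: 3^1≡3, 3^2≡9, 3^3≡10, 3^4≡13, 3^5≡5, 3^6≡15, 3^7≡11, 3^8≡16, 3^9≡14, 3^10≡8, 3^11≡7, 3^12≡4, 3^13≡12, 3^14≡2, 3^15≡6, 3^16≡1. ord_17(3) = 16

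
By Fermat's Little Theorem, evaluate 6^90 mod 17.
By Fermat: 6^{16} ≡ 1 (mod 17). 90 = 5×16 + 10. So 6^{90} ≡ 6^{10} ≡ 15 (mod 17)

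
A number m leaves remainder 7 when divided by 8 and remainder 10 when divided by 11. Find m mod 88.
M = 8 × 11 = 88. M₁ = 11, y₁ ≡ 3 mod 8. M₂ = 8, y₂ ≡ 7 mod 11. m = 7×11×3 + 10×8×7 ≡ 87 mod 88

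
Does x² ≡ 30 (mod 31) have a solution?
By Euler's criterion: 30^{15} ≡ 30 (mod 31). Since this equals -1 (≡ 30), 30 is not a QR.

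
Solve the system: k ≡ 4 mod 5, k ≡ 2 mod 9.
M = 5 × 9 = 45. M₁ = 9, y₁ ≡ 4 mod 5. M₂ = 5, y₂ ≡ 2 mod 9. k = 4×9×4 + 2×5×2 ≡ 29 mod 45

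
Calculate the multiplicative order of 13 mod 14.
Powers of 13 mod 14: 13^1≡13, 13^2≡1. ord_14(13) = 2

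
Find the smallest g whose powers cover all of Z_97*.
g = 5. For each prime q|96: 5^{48}≡96, 5^{32}≡35, none ≡ 1, so ord_97(5) = 96 and 5 is a primitive root.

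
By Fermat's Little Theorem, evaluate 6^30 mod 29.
By Fermat: 6^{28} ≡ 1 mod 29. So 6^{30} = 6^{28} · 6^{2} ≡ 6^{2} ≡ 7 mod 29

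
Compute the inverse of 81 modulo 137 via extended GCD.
Extended GCD: 81(22) + 137(-13) = 1. So 81^(-1) ≡ 22 mod 137. Verify: 81 × 22 = 1782 ≡ 1 mod 137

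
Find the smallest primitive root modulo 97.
g = 5. For each prime q|96: 5^{48}≡96, 5^{32}≡35, none ≡ 1, so ord_97(5) = 96 and 5 is a primitive root.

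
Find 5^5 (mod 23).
By repeated squaring (mod 23): 5^{1}≡5, 5^{2}≡2, 5^{4}≡4. Then 5^{5} = 5^{4+1} ≡ 4 × 5 ≡ 20 (mod 23)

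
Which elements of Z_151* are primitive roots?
There are φ(150) = 40 primitive roots mod 151: {6, 7, 12, 13, 14, 15, 30, 35, 48, 51, 52, 54, 56, 61, 63, 71, 77, 82, 89, 93, 96, 102, 104, 106, 108, 109, 111, 112, 114, 115, 117, 120, 126, 129, 130, 133, 134, 140, 141, 146}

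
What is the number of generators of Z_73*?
Number of primitive roots mod 73 = φ(p-1) = φ(72) = 24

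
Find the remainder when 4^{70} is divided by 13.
By Fermat: 4^{12} ≡ 1 mod 13. 70 = 5×12 + 10. So 4^{70} ≡ 4^{10} ≡ 9 mod 13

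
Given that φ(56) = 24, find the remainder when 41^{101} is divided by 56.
By Euler: 41^{24} ≡ 1 (mod 56) since gcd(41, 56) = 1. 101 = 4×24 + 5. So 41^{101} ≡ 41^{5} ≡ 41 (mod 56)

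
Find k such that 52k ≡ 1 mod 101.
Since 101 is prime, by Fermat 52^(-1) ≡ 52^{99} ≡ 68 mod 101. Verify: 52 × 68 = 3536 ≡ 1 mod 101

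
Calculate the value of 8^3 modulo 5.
8^{3} = 512 ≡ 2 mod 5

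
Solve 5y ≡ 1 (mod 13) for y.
Since 13 is prime, by Fermat 5^(-1) ≡ 5^{11} ≡ 8 (mod 13). Verify: 5 × 8 = 40 ≡ 1 (mod 13)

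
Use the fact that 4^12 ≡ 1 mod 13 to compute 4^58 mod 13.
By Fermat: 4^{12} ≡ 1 mod 13. 58 = 4×12 + 10. So 4^{58} ≡ 4^{10} ≡ 9 mod 13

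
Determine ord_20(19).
Powers of 19 mod 20: 19^1≡19, 19^2≡1. So the order of 19 is 2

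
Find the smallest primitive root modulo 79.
g = 3. Powers: [3, 9, 27, 2, 6, 18, 54, 4, ...] generates all 78 non-zero residues.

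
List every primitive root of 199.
There are φ(198) = 60 primitive roots mod 199: {3, 6, 15, 22, 30, 34, 38, 39, 41, 44, 48, 54, 68, 69, 71, 73, 75, 77, 84, 87, 95, 97, 99, 105, 108, 110, 113, 118, 119, 120, 127, 129, 133, 134, 142, 143, 146, 148, 149, 150, 152, 153, 154, 163, 164, 166, 167, 168, 170, 173, 176, 179, 183, 185, 186, 189, 190, 192, 195, 197}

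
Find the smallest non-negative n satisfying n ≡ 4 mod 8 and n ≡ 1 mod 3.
M = 8 × 3 = 24. M₁ = 3, y₁ ≡ 3 mod 8. M₂ = 8, y₂ ≡ 2 mod 3. n = 4×3×3 + 1×8×2 ≡ 4 mod 24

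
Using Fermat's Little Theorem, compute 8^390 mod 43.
By Fermat: 8^{42} ≡ 1 mod 43. 390 ≡ 12 mod 42. So 8^{390} ≡ 8^{12} ≡ 41 mod 43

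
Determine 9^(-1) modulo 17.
Since 17 is prime, by Fermat 9^(-1) ≡ 9^{15} ≡ 2 mod 17. Verify: 9 × 2 = 18 ≡ 1 mod 17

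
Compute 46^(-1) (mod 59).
Since 59 is prime, by Fermat 46^(-1) ≡ 46^{57} ≡ 9 (mod 59). Verify: 46 × 9 = 414 ≡ 1 (mod 59)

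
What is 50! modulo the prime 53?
(52)! = (50)! × (51) × (52) ≡ -1 (mod 53). So (50)! ≡ -1 × [(52)(51)]^(-1) ≡ 26 (mod 53)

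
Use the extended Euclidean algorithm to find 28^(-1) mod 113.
Extended GCD: 28(-4) + 113(1) = 1. So 28^(-1) ≡ -4 ≡ 109 (mod 113). Verify: 28 × 109 = 3052 ≡ 1 (mod 113)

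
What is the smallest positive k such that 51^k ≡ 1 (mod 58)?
Powers of 51 mod 58: 51^1≡51, 51^2≡49, 51^3≡5, 51^4≡23, 51^5≡13, 51^6≡25, 51^7≡57, 51^8≡7, 51^9≡9, 51^10≡53, 51^11≡35, 51^12≡45, 51^13≡33, 51^14≡1. Order = 14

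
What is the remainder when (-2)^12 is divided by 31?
By repeated squaring (mod 31): (-2)^{1}≡29, (-2)^{2}≡4, (-2)^{4}≡16, (-2)^{8}≡8. Then (-2)^{12} = (-2)^{8+4} ≡ 8 × 16 ≡ 4 (mod 31)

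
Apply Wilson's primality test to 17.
(16)! mod 17 = 16. Since 16 ≡ -1 (mod 17), 17 is prime.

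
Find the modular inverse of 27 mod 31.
Since 31 is prime, by Fermat 27^(-1) ≡ 27^{29} ≡ 23 (mod 31). Verify: 27 × 23 = 621 ≡ 1 (mod 31)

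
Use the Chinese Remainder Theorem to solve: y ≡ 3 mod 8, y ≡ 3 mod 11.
M = 8 × 11 = 88. M₁ = 11, y₁ ≡ 3 mod 8. M₂ = 8, y₂ ≡ 7 mod 11. y = 3×11×3 + 3×8×7 ≡ 3 mod 88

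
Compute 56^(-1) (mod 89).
Since 89 is prime, by Fermat 56^(-1) ≡ 56^{87} ≡ 62 (mod 89). Verify: 56 × 62 = 3472 ≡ 1 (mod 89)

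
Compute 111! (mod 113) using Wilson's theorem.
(112)! = (111)! × (112) ≡ -1 (mod 113). So (111)! ≡ -1 × (112)^(-1) ≡ (-1)×(-1) = 1 (mod 113)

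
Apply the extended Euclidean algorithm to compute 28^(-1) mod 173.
Extended GCD: 28(68) + 173(-11) = 1. So 28^(-1) ≡ 68 (mod 173). Verify: 28 × 68 = 1904 ≡ 1 (mod 173)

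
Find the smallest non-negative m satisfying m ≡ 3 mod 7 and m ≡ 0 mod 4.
M = 7 × 4 = 28. M₁ = 4, y₁ ≡ 2 mod 7. M₂ = 7, y₂ ≡ 3 mod 4. m = 3×4×2 + 0×7×3 ≡ 24 mod 28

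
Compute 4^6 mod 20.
By repeated squaring mod 20: 4^{1}≡4, 4^{2}≡16, 4^{4}≡16. Then 4^{6} = 4^{4+2} ≡ 16 × 16 ≡ 16 mod 20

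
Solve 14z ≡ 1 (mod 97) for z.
Since 97 is prime, by Fermat 14^(-1) ≡ 14^{95} ≡ 7 (mod 97). Verify: 14 × 7 = 98 ≡ 1 (mod 97)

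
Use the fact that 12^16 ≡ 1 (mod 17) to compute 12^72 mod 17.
By Fermat: 12^{16} ≡ 1 (mod 17). 72 = 4×16 + 8. So 12^{72} ≡ 12^{8} ≡ 16 (mod 17)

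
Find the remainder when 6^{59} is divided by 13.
By Fermat: 6^{12} ≡ 1 (mod 13). 59 = 4×12 + 11. So 6^{59} ≡ 6^{11} ≡ 11 (mod 13)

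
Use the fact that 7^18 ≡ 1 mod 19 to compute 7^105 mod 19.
By Fermat: 7^{18} ≡ 1 mod 19. 105 = 5×18 + 15. So 7^{105} ≡ 7^{15} ≡ 1 mod 19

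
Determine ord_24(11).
Powers of 11 mod 24: 11^1≡11, 11^2≡1. So the order of 11 is 2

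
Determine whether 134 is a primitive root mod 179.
ord_179(134) divides 178. For each prime q|178: 134^{89}≡178, 134^{2}≡56, none ≡ 1. So 134 has order 178 and is a primitive root mod 179.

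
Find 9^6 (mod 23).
By repeated squaring (mod 23): 9^{1}≡9, 9^{2}≡12, 9^{4}≡6. Then 9^{6} = 9^{4+2} ≡ 6 × 12 ≡ 3 (mod 23)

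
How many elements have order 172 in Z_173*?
There are φ(173-1) = φ(172) = 84 primitive roots modulo 173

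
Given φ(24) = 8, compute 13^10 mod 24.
By Euler: 13^{8} ≡ 1 (mod 24) since gcd(13, 24) = 1. 10 = 1×8 + 2. So 13^{10} ≡ 13^{2} ≡ 1 (mod 24)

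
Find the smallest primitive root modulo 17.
g = 3. Powers: [3, 9, 10, 13, 5, 15, 11, 16, ...] generates all 16 non-zero residues.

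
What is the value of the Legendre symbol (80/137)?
(80/137) = 80^{68} mod 137 = -1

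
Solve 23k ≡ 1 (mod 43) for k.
Since 43 is prime, by Fermat 23^(-1) ≡ 23^{41} ≡ 15 (mod 43). Verify: 23 × 15 = 345 ≡ 1 (mod 43)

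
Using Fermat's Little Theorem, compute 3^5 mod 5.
By Fermat: 3^{4} ≡ 1 (mod 5). So 3^{5} = 3^{4} · 3^{1} ≡ 3^{1} ≡ 3 (mod 5)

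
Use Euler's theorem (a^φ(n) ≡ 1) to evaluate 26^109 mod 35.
By Euler: 26^{24} ≡ 1 mod 35 since gcd(26, 35) = 1. 109 = 4×24 + 13. So 26^{109} ≡ 26^{13} ≡ 26 mod 35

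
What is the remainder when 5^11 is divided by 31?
By repeated squaring mod 31: 5^{1}≡5, 5^{2}≡25, 5^{4}≡5, 5^{8}≡25. Then 5^{11} = 5^{8+2+1} ≡ 25 × 25 × 5 ≡ 25 mod 31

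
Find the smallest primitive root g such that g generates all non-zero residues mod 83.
g = 2. Powers: [2, 4, 8, 16, 32, 64, 45, 7, 14, ...] generates all 82 non-zero residues.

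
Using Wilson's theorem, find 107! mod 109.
(108)! = (107)! × (108) ≡ -1 (mod 109). So (107)! ≡ -1 × (108)^(-1) ≡ (-1)×(-1) = 1 (mod 109)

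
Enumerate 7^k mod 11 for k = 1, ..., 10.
7^1, 7^2, ..., 7^{10} mod 11: [7, 5, 2, 3, 10, 4, 6, 9, 8, 1]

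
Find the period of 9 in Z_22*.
Powers of 9 mod 22: 9^1≡9, 9^2≡15, 9^3≡3, 9^4≡5, 9^5≡1. ord_22(9) = 5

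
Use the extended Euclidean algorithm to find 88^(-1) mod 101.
Extended GCD: 88(31) + 101(-27) = 1. So 88^(-1) ≡ 31 mod 101. Verify: 88 × 31 = 2728 ≡ 1 mod 101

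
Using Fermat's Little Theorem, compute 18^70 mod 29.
By Fermat: 18^{28} ≡ 1 (mod 29). 70 = 2×28 + 14. So 18^{70} ≡ 18^{14} ≡ 28 (mod 29)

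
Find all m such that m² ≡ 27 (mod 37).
The square roots of 27 mod 37 are 8 and 29. Verify: 8² = 64 ≡ 27 (mod 37)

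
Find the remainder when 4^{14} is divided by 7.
By Fermat: 4^{6} ≡ 1 (mod 7). 14 = 2×6 + 2. So 4^{14} ≡ 4^{2} ≡ 2 (mod 7)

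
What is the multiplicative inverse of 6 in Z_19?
Since 19 is prime, by Fermat 6^(-1) ≡ 6^{17} ≡ 16 (mod 19). Verify: 6 × 16 = 96 ≡ 1 (mod 19)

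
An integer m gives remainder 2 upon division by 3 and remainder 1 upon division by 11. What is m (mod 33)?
M = 3 × 11 = 33. M₁ = 11, y₁ ≡ 2 (mod 3). M₂ = 3, y₂ ≡ 4 (mod 11). m = 2×11×2 + 1×3×4 ≡ 23 (mod 33)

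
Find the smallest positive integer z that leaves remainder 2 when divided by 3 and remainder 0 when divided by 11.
M = 3 × 11 = 33. M₁ = 11, y₁ ≡ 2 mod 3. M₂ = 3, y₂ ≡ 4 mod 11. z = 2×11×2 + 0×3×4 ≡ 11 mod 33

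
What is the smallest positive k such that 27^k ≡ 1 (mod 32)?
Powers of 27 mod 32: 27^1≡27, 27^2≡25, 27^3≡3, 27^4≡17, 27^5≡11, 27^6≡9, 27^7≡19, 27^8≡1. ord_32(27) = 8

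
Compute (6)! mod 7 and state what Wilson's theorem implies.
(6)! mod 7 = 6. Since this equals -1 (mod 7), Wilson confirms 7 is prime.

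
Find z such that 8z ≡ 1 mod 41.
Since 41 is prime, by Fermat 8^(-1) ≡ 8^{39} ≡ 36 mod 41. Verify: 8 × 36 = 288 ≡ 1 mod 41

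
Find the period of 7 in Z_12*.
Powers of 7 mod 12: 7^1≡7, 7^2≡1. So the order of 7 is 2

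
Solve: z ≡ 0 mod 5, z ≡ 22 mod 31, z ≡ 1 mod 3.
M = 5 × 31 × 3 = 465. M₁ = 93, y₁ ≡ 2 mod 5. M₂ = 15, y₂ ≡ 29 mod 31. M₃ = 155, y₃ ≡ 2 mod 3. z = 0×93×2 + 22×15×29 + 1×155×2 ≡ 115 mod 465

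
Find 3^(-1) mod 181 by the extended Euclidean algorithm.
Extended GCD: 3(-60) + 181(1) = 1. So 3^(-1) ≡ -60 ≡ 121 mod 181. Verify: 3 × 121 = 363 ≡ 1 mod 181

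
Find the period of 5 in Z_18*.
Powers of 5 mod 18: 5^1≡5, 5^2≡7, 5^3≡17, 5^4≡13, 5^5≡11, 5^6≡1. ord_18(5) = 6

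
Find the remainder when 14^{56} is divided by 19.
By Fermat: 14^{18} ≡ 1 mod 19. 56 = 3×18 + 2. So 14^{56} ≡ 14^{2} ≡ 6 mod 19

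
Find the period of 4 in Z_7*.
Powers of 4 mod 7: 4^1≡4, 4^2≡2, 4^3≡1. Order = 3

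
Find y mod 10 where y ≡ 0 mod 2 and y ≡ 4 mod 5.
M = 2 × 5 = 10. M₁ = 5, y₁ ≡ 1 mod 2. M₂ = 2, y₂ ≡ 3 mod 5. y = 0×5×1 + 4×2×3 ≡ 4 mod 10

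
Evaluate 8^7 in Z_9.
By repeated squaring (mod 9): 8^{1}≡8, 8^{2}≡1, 8^{4}≡1. Then 8^{7} = 8^{4+2+1} ≡ 1 × 1 × 8 ≡ 8 (mod 9)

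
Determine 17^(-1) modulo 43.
Since 43 is prime, by Fermat 17^(-1) ≡ 17^{41} ≡ 38 (mod 43). Verify: 17 × 38 = 646 ≡ 1 (mod 43)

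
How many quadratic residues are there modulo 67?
Exactly half the non-zero residues mod a prime are QRs: (67-1)/2 = 33.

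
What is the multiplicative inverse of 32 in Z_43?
Since 43 is prime, by Fermat 32^(-1) ≡ 32^{41} ≡ 39 (mod 43). Verify: 32 × 39 = 1248 ≡ 1 (mod 43)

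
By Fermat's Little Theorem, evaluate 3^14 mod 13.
By Fermat: 3^{12} ≡ 1 mod 13. So 3^{14} = 3^{12} · 3^{2} ≡ 3^{2} ≡ 9 mod 13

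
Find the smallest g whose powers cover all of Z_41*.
g = 6. Powers: [6, 36, 11, 25, 27, 39, 29, ...] generates all 40 non-zero residues.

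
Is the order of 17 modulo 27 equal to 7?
Powers of 17 mod 27: 17^1≡17, 17^2≡19, 17^3≡26, 17^4≡10, 17^5≡8, 17^6≡1. Already 17^6≡1, so the order is 6 < 7. No, the actual order is 6.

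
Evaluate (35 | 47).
(35/47) = 35^{23} mod 47 = -1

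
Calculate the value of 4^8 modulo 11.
By repeated squaring mod 11: 4^{1}≡4, 4^{2}≡5, 4^{4}≡3, 4^{8}≡9. So 4^{8} ≡ 9 mod 11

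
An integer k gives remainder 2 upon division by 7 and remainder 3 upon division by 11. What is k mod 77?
M = 7 × 11 = 77. M₁ = 11, y₁ ≡ 2 mod 7. M₂ = 7, y₂ ≡ 8 mod 11. k = 2×11×2 + 3×7×8 ≡ 58 mod 77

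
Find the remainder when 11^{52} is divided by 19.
By Fermat: 11^{18} ≡ 1 mod 19. 52 = 2×18 + 16. So 11^{52} ≡ 11^{16} ≡ 11 mod 19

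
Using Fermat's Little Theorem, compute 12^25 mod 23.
By Fermat: 12^{22} ≡ 1 (mod 23). So 12^{25} = 12^{22} · 12^{3} ≡ 12^{3} ≡ 3 (mod 23)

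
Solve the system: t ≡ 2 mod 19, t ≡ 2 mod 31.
M = 19 × 31 = 589. M₁ = 31, y₁ ≡ 8 mod 19. M₂ = 19, y₂ ≡ 18 mod 31. t = 2×31×8 + 2×19×18 ≡ 2 mod 589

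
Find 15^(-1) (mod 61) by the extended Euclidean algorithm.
Extended GCD: 15(-4) + 61(1) = 1. So 15^(-1) ≡ -4 ≡ 57 (mod 61). Verify: 15 × 57 = 855 ≡ 1 (mod 61)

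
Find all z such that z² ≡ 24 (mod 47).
The square roots of 24 mod 47 are 27 and 20. Verify: 27² = 729 ≡ 24 (mod 47)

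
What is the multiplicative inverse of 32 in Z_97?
Since 97 is prime, by Fermat 32^(-1) ≡ 32^{95} ≡ 94 (mod 97). Verify: 32 × 94 = 3008 ≡ 1 (mod 97)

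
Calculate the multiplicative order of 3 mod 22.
Powers of 3 mod 22: 3^1≡3, 3^2≡9, 3^3≡5, 3^4≡15, 3^5≡1. So the order of 3 is 5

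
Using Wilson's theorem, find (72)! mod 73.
By Wilson's theorem, (72)! ≡ -1 ≡ 72 (mod 73)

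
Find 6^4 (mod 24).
6^{4} = 1296 ≡ 0 (mod 24)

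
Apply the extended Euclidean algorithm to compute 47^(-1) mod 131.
Extended GCD: 47(-39) + 131(14) = 1. So 47^(-1) ≡ -39 ≡ 92 mod 131. Verify: 47 × 92 = 4324 ≡ 1 mod 131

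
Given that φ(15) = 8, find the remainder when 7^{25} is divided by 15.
By Euler: 7^{8} ≡ 1 (mod 15) since gcd(7, 15) = 1. 25 = 3×8 + 1. So 7^{25} ≡ 7^{1} ≡ 7 (mod 15)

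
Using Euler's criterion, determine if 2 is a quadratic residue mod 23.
By Euler's criterion: 2^{11} ≡ 1 (mod 23). Since this equals 1, 2 is a QR.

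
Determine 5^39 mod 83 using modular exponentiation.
By repeated squaring mod 83: 5^{1}≡5, 5^{2}≡25, 5^{4}≡44, 5^{8}≡27, 5^{16}≡65, 5^{32}≡75. Then 5^{39} = 5^{32+4+2+1} ≡ 75 × 44 × 25 × 5 ≡ 73 mod 83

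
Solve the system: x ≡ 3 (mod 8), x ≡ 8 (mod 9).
M = 8 × 9 = 72. M₁ = 9, y₁ ≡ 1 (mod 8). M₂ = 8, y₂ ≡ 8 (mod 9). x = 3×9×1 + 8×8×8 ≡ 35 (mod 72)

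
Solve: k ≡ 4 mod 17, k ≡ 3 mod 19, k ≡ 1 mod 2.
M = 17 × 19 × 2 = 646. M₁ = 38, y₁ ≡ 13 mod 17. M₂ = 34, y₂ ≡ 14 mod 19. M₃ = 323, y₃ ≡ 1 mod 2. k = 4×38×13 + 3×34×14 + 1×323×1 ≡ 497 mod 646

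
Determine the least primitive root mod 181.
g = 2. Powers: [2, 4, 8, 16, 32, 64, 128, ...] generates all 180 non-zero residues.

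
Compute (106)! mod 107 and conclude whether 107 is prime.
(106)! mod 107 = 106. Since 106 ≡ -1 (mod 107), 107 is prime.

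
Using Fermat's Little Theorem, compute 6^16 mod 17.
By Fermat's Little Theorem, 6^{16} ≡ 1 mod 17 since 17 is prime and gcd(6, 17) = 1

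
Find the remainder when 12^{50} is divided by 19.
By Fermat: 12^{18} ≡ 1 (mod 19). 50 = 2×18 + 14. So 12^{50} ≡ 12^{14} ≡ 11 (mod 19)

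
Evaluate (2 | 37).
(2/37) = 2^{18} mod 37 = -1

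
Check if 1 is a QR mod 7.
By Euler's criterion: 1^{3} ≡ 1 mod 7. Since this equals 1, 1 is a QR.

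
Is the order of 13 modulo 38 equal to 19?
Powers of 13 mod 38: 13^1≡13, 13^2≡17, 13^3≡31, 13^4≡23, 13^5≡33, 13^6≡11, 13^7≡29, 13^8≡35, 13^9≡37, 13^10≡25, 13^11≡21, 13^12≡7, 13^13≡15, 13^14≡5, 13^15≡27, 13^16≡9, 13^17≡3, 13^18≡1. Already 13^18≡1, so the order is 18 < 19. No, the actual order is 18.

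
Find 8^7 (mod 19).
By repeated squaring (mod 19): 8^{1}≡8, 8^{2}≡7, 8^{4}≡11. Then 8^{7} = 8^{4+2+1} ≡ 11 × 7 × 8 ≡ 8 (mod 19)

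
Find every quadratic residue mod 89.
Quadratic residues modulo 89: {1, 2, 4, 5, 8, 9, 10, 11, 16, 17, 18, 20, 21, 22, 25, 32, 34, 36, 39, 40, 42, 44, 45, 47, 49, 50, 53, 55, 57, 64, 67, 68, 69, 71, 72, 73, 78, 79, 80, 81, 84, 85, 87, 88}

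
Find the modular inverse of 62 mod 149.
Since 149 is prime, by Fermat 62^(-1) ≡ 62^{147} ≡ 137 mod 149. Verify: 62 × 137 = 8494 ≡ 1 mod 149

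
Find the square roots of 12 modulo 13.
The square roots of 12 mod 13 are 8 and 5. Verify: 8² = 64 ≡ 12 (mod 13)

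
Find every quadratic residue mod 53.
QRs mod 53: {1, 4, 6, 7, 9, 10, 11, 13, 15, 16, 17, 24, 25, 28, 29, 36, 37, 38, 40, 42, 43, 44, 46, 47, 49, 52}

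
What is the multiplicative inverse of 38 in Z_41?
Since 41 is prime, by Fermat 38^(-1) ≡ 38^{39} ≡ 27 (mod 41). Verify: 38 × 27 = 1026 ≡ 1 (mod 41)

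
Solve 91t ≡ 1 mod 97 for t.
Since 97 is prime, by Fermat 91^(-1) ≡ 91^{95} ≡ 16 mod 97. Verify: 91 × 16 = 1456 ≡ 1 mod 97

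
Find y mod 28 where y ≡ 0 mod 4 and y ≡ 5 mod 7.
M = 4 × 7 = 28. M₁ = 7, y₁ ≡ 3 mod 4. M₂ = 4, y₂ ≡ 2 mod 7. y = 0×7×3 + 5×4×2 ≡ 12 mod 28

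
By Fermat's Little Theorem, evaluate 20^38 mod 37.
By Fermat: 20^{36} ≡ 1 (mod 37). So 20^{38} = 20^{36} · 20^{2} ≡ 20^{2} ≡ 30 (mod 37)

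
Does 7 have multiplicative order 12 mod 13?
Powers of 7 mod 13: 7^1≡7, 7^2≡10, 7^3≡5, 7^4≡9, 7^5≡11, 7^6≡12, 7^7≡6, 7^8≡3, 7^9≡8, 7^10≡4, 7^11≡2, 7^12≡1. First k with 7^k≡1 is k=12. Yes, ord_13(7) = 12.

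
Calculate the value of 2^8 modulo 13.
By repeated squaring mod 13: 2^{1}≡2, 2^{2}≡4, 2^{4}≡3, 2^{8}≡9. So 2^{8} ≡ 9 mod 13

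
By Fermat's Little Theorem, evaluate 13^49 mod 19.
By Fermat: 13^{18} ≡ 1 (mod 19). 49 = 2×18 + 13. So 13^{49} ≡ 13^{13} ≡ 15 (mod 19)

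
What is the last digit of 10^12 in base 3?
Using Fermat: 10^{2} ≡ 1 mod 3. 12 ≡ 0 mod 2. So 10^{12} ≡ 10^{0} ≡ 1 mod 3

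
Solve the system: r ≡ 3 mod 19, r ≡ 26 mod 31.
M = 19 × 31 = 589. M₁ = 31, y₁ ≡ 8 mod 19. M₂ = 19, y₂ ≡ 18 mod 31. r = 3×31×8 + 26×19×18 ≡ 212 mod 589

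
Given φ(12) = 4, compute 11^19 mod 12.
By Euler: 11^{4} ≡ 1 (mod 12) since gcd(11, 12) = 1. 19 = 4×4 + 3. So 11^{19} ≡ 11^{3} ≡ 11 (mod 12)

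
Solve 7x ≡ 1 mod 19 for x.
Since 19 is prime, by Fermat 7^(-1) ≡ 7^{17} ≡ 11 mod 19. Verify: 7 × 11 = 77 ≡ 1 mod 19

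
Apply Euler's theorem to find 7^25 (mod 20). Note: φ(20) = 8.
By Euler: 7^{8} ≡ 1 (mod 20) since gcd(7, 20) = 1. 25 = 3×8 + 1. So 7^{25} ≡ 7^{1} ≡ 7 (mod 20)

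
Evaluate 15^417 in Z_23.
Using Fermat: 15^{22} ≡ 1 (mod 23). 417 ≡ 21 (mod 22). So 15^{417} ≡ 15^{21} ≡ 20 (mod 23)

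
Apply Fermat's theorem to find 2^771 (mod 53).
By Fermat: 2^{52} ≡ 1 (mod 53). 771 ≡ 43 (mod 52). So 2^{771} ≡ 2^{43} ≡ 50 (mod 53)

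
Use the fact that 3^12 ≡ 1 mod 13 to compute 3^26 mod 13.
By Fermat: 3^{12} ≡ 1 mod 13. 26 = 2×12 + 2. So 3^{26} ≡ 3^{2} ≡ 9 mod 13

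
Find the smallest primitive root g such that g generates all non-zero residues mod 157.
g = 5. For each prime q|156: 5^{78}≡156, 5^{52}≡12, 5^{12}≡130, none ≡ 1, so ord_157(5) = 156 and 5 is a primitive root.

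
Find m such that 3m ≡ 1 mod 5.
Since 5 is prime, by Fermat 3^(-1) ≡ 3^{3} ≡ 2 mod 5. Verify: 3 × 2 = 6 ≡ 1 mod 5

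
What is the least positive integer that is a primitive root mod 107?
g = 2. Powers: [2, 4, 8, 16, 32, 64, 21, ...] generates all 106 non-zero residues.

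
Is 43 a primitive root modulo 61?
ord_61(43) divides 60. For each prime q|60: 43^{30}≡60, 43^{20}≡47, 43^{12}≡58, none ≡ 1. So 43 has order 60 and is a primitive root mod 61.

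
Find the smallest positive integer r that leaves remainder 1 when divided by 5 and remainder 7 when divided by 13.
M = 5 × 13 = 65. M₁ = 13, y₁ ≡ 2 (mod 5). M₂ = 5, y₂ ≡ 8 (mod 13). r = 1×13×2 + 7×5×8 ≡ 46 (mod 65)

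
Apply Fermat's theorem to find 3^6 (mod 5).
By Fermat: 3^{4} ≡ 1 (mod 5). So 3^{6} = 3^{4} · 3^{2} ≡ 3^{2} ≡ 4 (mod 5)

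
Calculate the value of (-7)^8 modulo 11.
By repeated squaring (mod 11): (-7)^{1}≡4, (-7)^{2}≡5, (-7)^{4}≡3, (-7)^{8}≡9. So (-7)^{8} ≡ 9 (mod 11)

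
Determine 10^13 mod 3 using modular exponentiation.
Using Fermat: 10^{2} ≡ 1 mod 3. 13 ≡ 1 mod 2. So 10^{13} ≡ 10^{1} ≡ 1 mod 3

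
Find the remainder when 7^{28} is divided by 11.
By Fermat: 7^{10} ≡ 1 (mod 11). 28 = 2×10 + 8. So 7^{28} ≡ 7^{8} ≡ 9 (mod 11)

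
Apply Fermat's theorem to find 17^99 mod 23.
By Fermat: 17^{22} ≡ 1 mod 23. 99 = 4×22 + 11. So 17^{99} ≡ 17^{11} ≡ 22 mod 23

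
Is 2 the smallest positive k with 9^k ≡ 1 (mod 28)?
Powers of 9 mod 28: 9^1≡9, 9^2≡25, 9^3≡1. 9^2≡25≢1, so ord ≠ 2. No, the actual order is 3.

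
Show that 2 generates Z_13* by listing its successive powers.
2^1, 2^2, ..., 2^{12} mod 13: [2, 4, 8, 3, 6, 12, 11, 9, 5, 10, 7, 1]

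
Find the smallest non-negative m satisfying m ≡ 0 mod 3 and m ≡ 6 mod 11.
M = 3 × 11 = 33. M₁ = 11, y₁ ≡ 2 mod 3. M₂ = 3, y₂ ≡ 4 mod 11. m = 0×11×2 + 6×3×4 ≡ 6 mod 33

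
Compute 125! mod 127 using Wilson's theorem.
(126)! = (125)! × (126) ≡ -1 mod 127. So (125)! ≡ -1 × (126)^(-1) ≡ (-1)×(-1) = 1 mod 127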